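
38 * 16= 608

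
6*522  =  3132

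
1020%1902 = 1020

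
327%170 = 157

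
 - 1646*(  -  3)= 4938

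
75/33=25/11 = 2.27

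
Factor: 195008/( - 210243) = - 64/69 = - 2^6 * 3^( - 1 )*23^( - 1 ) 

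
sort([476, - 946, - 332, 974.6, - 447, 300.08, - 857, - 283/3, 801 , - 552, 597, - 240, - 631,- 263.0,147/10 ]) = [ - 946, - 857 , - 631, - 552, - 447  , - 332 , - 263.0, -240, - 283/3, 147/10,  300.08, 476, 597, 801, 974.6] 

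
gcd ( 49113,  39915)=9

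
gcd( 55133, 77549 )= 1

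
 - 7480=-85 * 88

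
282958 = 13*21766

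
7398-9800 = -2402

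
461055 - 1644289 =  - 1183234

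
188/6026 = 94/3013 = 0.03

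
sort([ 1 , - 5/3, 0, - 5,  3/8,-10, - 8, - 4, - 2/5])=[ - 10, - 8 ,- 5, - 4, - 5/3, - 2/5,  0, 3/8 , 1]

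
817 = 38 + 779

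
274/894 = 137/447 = 0.31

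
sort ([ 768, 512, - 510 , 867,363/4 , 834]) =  [-510,363/4, 512,768, 834,867 ]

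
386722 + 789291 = 1176013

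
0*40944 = 0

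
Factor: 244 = 2^2* 61^1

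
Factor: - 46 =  - 2^1 * 23^1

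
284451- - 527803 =812254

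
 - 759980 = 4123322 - 4883302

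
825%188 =73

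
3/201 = 1/67 = 0.01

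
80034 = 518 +79516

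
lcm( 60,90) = 180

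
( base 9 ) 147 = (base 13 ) 97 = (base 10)124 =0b1111100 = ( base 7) 235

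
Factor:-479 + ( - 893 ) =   -  1372 =- 2^2*7^3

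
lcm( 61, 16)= 976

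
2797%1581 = 1216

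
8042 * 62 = 498604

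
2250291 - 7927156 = -5676865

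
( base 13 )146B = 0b101110010010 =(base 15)d27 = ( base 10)2962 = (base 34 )2j4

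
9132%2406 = 1914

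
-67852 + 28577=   -  39275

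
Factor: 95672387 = 23^1 * 4159669^1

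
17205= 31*555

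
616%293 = 30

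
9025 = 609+8416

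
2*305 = 610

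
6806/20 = 3403/10 = 340.30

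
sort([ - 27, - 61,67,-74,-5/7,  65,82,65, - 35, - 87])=[ - 87,-74, - 61,  -  35, - 27,-5/7,65, 65,67,82] 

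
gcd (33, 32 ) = 1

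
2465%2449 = 16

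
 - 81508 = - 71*1148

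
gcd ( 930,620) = 310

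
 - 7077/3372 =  - 2359/1124=-2.10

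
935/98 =9 + 53/98  =  9.54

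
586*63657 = 37303002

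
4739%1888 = 963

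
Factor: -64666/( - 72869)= 2^1*7^1*31^1*149^1 * 72869^( - 1)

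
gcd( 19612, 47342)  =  2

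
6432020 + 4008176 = 10440196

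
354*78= 27612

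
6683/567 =6683/567 = 11.79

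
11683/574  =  1669/82 = 20.35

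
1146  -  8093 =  - 6947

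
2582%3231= 2582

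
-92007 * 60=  - 5520420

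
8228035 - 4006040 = 4221995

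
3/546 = 1/182 = 0.01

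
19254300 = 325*59244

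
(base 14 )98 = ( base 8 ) 206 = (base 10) 134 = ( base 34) 3W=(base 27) 4q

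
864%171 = 9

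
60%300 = 60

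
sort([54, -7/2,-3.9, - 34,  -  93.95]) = [-93.95, - 34, - 3.9, - 7/2, 54 ] 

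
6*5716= 34296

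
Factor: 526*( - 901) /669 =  - 2^1*3^ ( - 1) *17^1*53^1*223^( - 1)*263^1 = - 473926/669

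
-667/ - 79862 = 667/79862 = 0.01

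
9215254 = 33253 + 9182001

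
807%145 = 82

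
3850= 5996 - 2146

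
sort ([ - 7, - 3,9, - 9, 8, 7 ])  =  [ - 9, - 7, - 3, 7, 8, 9]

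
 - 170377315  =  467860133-638237448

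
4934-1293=3641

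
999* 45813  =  45767187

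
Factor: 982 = 2^1*491^1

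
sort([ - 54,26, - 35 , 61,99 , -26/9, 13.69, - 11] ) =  [ - 54,-35 ,-11, - 26/9, 13.69,26, 61, 99 ] 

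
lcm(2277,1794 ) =59202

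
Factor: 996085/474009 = 3^( - 1) * 5^1 *73^1 * 2729^1*158003^( - 1 ) 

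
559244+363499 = 922743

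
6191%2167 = 1857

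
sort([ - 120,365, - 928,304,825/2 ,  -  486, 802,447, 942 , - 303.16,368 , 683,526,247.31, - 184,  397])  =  [ - 928,-486, - 303.16, - 184  , - 120, 247.31,  304, 365,  368,397, 825/2,447,526,683,802,942]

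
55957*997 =55789129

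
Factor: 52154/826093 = 2^1*89^1*293^1*826093^( - 1 ) 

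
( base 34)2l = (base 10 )89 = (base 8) 131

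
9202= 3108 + 6094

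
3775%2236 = 1539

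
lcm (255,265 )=13515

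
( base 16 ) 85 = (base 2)10000101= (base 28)4l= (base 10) 133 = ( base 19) 70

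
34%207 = 34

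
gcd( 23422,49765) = 1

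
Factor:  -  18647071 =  - 743^1*25097^1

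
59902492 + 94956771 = 154859263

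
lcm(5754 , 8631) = 17262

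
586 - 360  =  226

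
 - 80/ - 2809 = 80/2809 = 0.03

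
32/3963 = 32/3963 = 0.01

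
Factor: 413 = 7^1*59^1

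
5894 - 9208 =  - 3314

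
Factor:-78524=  - 2^2*67^1 * 293^1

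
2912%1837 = 1075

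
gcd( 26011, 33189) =37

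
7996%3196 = 1604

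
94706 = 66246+28460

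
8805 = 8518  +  287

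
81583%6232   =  567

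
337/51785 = 337/51785 = 0.01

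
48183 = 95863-47680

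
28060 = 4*7015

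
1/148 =1/148 = 0.01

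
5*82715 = 413575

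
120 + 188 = 308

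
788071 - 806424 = -18353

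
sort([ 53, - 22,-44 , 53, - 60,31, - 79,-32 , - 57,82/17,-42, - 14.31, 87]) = [-79, - 60, -57, - 44, - 42,-32,-22,- 14.31, 82/17,31, 53, 53,87 ] 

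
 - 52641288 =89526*(  -  588 ) 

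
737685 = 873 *845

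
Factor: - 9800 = -2^3*5^2 * 7^2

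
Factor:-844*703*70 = - 2^3*5^1 * 7^1 *19^1*37^1 * 211^1 = - 41533240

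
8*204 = 1632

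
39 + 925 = 964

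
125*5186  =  648250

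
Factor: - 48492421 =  - 227^1 * 213623^1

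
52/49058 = 26/24529 = 0.00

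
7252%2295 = 367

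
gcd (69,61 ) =1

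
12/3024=1/252 = 0.00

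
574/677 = 574/677 = 0.85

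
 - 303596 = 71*( - 4276 ) 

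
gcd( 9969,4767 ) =3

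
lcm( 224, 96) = 672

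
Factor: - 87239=-23^1 * 3793^1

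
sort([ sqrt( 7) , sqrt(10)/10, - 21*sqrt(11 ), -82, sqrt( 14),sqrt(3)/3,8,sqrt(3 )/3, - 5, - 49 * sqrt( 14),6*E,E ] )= [ - 49*sqrt(14),-82,-21*  sqrt (11 ), - 5,sqrt(10 )/10,sqrt(3 )/3, sqrt (3 ) /3 , sqrt(7),E,sqrt(14),8,6*E]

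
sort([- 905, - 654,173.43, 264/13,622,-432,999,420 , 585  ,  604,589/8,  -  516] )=[  -  905,-654,  -  516, - 432,264/13,  589/8,173.43,420,585, 604,622 , 999 ] 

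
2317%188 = 61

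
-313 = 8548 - 8861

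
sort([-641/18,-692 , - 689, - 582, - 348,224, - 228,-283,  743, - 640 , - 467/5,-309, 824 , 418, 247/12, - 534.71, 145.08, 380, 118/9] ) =[ - 692,-689,- 640, - 582 , - 534.71,-348,-309, - 283 , - 228 , - 467/5, - 641/18, 118/9, 247/12,145.08,224 , 380, 418, 743,824 ] 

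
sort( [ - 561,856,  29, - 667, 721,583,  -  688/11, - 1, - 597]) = [ - 667, - 597, -561, - 688/11, - 1, 29,  583,721,  856 ] 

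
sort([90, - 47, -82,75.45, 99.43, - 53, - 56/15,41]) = [ - 82, - 53, - 47, - 56/15,41,75.45, 90, 99.43]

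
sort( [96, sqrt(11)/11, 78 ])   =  [ sqrt ( 11)/11, 78, 96]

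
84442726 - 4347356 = 80095370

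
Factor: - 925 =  - 5^2*37^1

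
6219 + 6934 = 13153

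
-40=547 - 587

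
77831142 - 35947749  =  41883393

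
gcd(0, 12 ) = 12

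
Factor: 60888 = 2^3* 3^1 * 43^1*59^1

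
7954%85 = 49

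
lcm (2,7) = 14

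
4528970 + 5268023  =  9796993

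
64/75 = 64/75 = 0.85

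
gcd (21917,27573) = 707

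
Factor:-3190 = - 2^1*5^1*11^1 * 29^1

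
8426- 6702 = 1724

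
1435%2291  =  1435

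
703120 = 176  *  3995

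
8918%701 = 506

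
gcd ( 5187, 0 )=5187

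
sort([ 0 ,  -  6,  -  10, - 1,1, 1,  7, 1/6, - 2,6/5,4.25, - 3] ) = [ - 10,- 6, - 3,- 2, - 1, 0, 1/6,1, 1,6/5,4.25, 7] 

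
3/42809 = 3/42809 = 0.00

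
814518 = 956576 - 142058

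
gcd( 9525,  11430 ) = 1905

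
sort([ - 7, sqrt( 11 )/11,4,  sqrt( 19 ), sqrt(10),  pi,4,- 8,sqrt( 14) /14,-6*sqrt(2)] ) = [ - 6 * sqrt( 2), - 8, - 7,sqrt( 14)/14, sqrt( 11 )/11, pi,sqrt (10), 4, 4,sqrt( 19) ] 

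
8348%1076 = 816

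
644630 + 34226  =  678856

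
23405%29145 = 23405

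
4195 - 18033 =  - 13838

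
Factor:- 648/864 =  - 2^( -2 ) *3^1=-3/4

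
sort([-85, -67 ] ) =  [-85, - 67 ] 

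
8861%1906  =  1237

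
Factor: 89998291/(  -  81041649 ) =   -  3^( - 1 )*13^( - 1)* 911^(- 1 ) * 2281^(-1 ) * 89998291^1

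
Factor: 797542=2^1*398771^1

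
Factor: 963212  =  2^2 * 113^1*2131^1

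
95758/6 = 15959 + 2/3 = 15959.67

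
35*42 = 1470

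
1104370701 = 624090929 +480279772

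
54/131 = 54/131 = 0.41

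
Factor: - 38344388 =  - 2^2*79^1*121343^1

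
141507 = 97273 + 44234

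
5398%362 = 330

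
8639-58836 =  - 50197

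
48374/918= 24187/459 = 52.69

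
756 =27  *28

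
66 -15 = 51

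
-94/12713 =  - 94/12713 = - 0.01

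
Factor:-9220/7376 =-5/4=- 2^ ( - 2)*5^1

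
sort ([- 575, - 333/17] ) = [ - 575, - 333/17 ] 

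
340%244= 96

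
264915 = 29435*9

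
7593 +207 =7800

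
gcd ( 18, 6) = 6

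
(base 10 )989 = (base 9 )1318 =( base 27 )19h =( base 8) 1735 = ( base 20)299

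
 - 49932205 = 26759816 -76692021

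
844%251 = 91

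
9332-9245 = 87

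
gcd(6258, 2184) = 42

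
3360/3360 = 1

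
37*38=1406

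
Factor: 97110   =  2^1* 3^2*5^1* 13^1*83^1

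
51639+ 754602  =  806241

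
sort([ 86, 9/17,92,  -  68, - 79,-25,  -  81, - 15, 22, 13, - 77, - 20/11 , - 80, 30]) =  [ - 81, - 80, - 79, - 77,-68, - 25, - 15, - 20/11, 9/17, 13,  22,30,  86, 92 ] 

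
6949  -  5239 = 1710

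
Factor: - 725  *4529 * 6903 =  - 3^2  *  5^2 * 7^1*13^1*29^1*59^1*647^1 = - 22666173075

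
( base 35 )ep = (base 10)515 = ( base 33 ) fk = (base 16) 203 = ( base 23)m9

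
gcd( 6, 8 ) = 2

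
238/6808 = 119/3404 = 0.03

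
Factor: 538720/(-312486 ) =-269360/156243   =  -2^4*3^(  -  1)*5^1 * 7^1*13^1*37^1*52081^(-1)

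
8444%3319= 1806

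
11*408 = 4488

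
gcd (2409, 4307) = 73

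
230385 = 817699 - 587314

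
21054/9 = 7018/3 = 2339.33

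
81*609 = 49329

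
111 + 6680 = 6791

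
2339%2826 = 2339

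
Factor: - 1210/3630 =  - 3^( - 1) = -1/3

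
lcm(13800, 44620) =1338600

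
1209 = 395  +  814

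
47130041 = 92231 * 511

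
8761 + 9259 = 18020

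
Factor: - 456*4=-1824= -2^5*3^1*19^1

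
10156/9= 10156/9=   1128.44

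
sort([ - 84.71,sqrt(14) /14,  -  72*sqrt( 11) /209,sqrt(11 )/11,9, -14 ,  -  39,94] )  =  [-84.71,  -  39, - 14,  -  72*sqrt( 11 )/209,sqrt( 14)/14,  sqrt (11 ) /11,  9,94 ] 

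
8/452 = 2/113= 0.02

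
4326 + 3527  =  7853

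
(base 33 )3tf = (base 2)1000010001111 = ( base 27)5m0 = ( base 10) 4239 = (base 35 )3g4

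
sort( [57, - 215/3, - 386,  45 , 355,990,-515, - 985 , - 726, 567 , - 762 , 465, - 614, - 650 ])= [ - 985, - 762, - 726,-650, - 614 ,-515,-386, - 215/3 , 45,57,355,  465,  567, 990] 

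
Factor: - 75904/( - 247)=2^7*13^( - 1 )*19^( - 1) * 593^1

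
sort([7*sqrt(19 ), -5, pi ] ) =[ -5,pi,7*sqrt( 19 )] 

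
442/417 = 442/417  =  1.06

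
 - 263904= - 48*5498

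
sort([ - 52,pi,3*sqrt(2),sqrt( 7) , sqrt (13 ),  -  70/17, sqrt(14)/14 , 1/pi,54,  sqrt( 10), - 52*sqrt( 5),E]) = [ - 52*sqrt( 5),-52,-70/17, sqrt( 14)/14,1/pi,sqrt( 7), E, pi, sqrt( 10 ),sqrt( 13 ),3*sqrt(2 ),54 ] 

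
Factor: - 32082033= - 3^1*23^1*29^1*16033^1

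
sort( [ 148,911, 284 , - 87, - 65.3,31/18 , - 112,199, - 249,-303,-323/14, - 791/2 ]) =[ - 791/2, - 303 , - 249,-112 , - 87 , - 65.3, - 323/14,31/18,148,199,284, 911 ]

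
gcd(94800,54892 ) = 4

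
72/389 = 72/389=   0.19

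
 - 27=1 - 28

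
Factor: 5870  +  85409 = 91279  =  37^1*2467^1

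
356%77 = 48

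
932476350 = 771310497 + 161165853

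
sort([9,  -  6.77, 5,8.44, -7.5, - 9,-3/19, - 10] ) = [-10, - 9,  -  7.5,-6.77, - 3/19, 5,8.44,9]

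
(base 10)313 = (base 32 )9P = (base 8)471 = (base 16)139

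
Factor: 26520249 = 3^1*7^1  *  1262869^1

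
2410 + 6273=8683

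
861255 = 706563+154692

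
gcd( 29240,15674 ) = 34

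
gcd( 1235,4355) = 65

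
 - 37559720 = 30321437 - 67881157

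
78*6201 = 483678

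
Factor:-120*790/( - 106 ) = 2^3*3^1*5^2*53^(-1)*79^1=47400/53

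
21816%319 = 124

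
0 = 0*8886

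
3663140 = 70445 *52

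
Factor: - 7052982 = - 2^1*3^1*1175497^1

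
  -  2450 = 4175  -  6625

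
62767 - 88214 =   -  25447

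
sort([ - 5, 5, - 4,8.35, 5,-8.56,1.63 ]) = [-8.56, -5,-4, 1.63, 5,5,8.35 ]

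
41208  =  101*408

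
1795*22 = 39490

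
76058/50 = 38029/25  =  1521.16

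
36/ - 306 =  - 2/17 = - 0.12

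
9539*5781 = 55144959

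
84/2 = 42= 42.00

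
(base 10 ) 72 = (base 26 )2k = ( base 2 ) 1001000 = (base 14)52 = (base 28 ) 2G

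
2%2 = 0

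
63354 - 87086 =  - 23732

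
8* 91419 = 731352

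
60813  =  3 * 20271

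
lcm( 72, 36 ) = 72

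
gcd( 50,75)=25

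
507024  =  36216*14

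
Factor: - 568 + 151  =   - 417 =- 3^1*139^1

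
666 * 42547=28336302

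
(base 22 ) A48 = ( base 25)7mb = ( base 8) 11510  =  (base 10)4936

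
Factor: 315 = 3^2*5^1 *7^1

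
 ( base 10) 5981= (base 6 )43405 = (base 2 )1011101011101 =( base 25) 9e6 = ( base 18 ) 1085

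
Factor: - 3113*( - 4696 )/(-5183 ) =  - 2^3*11^1 * 71^( - 1 )*73^( - 1) * 283^1 * 587^1 = -14618648/5183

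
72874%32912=7050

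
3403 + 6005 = 9408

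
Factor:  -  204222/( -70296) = 337/116 = 2^( - 2 )*29^( - 1)*337^1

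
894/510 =1  +  64/85= 1.75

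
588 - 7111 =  - 6523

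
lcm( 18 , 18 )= 18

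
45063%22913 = 22150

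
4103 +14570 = 18673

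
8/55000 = 1/6875 =0.00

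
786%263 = 260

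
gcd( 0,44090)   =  44090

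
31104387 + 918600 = 32022987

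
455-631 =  - 176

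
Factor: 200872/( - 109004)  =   - 422/229 = - 2^1*211^1 *229^(- 1 ) 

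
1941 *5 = 9705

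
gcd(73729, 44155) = 1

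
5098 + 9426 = 14524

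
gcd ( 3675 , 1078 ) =49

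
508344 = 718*708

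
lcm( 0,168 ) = 0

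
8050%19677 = 8050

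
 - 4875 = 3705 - 8580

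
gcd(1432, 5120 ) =8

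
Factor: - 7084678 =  - 2^1*31^1*114269^1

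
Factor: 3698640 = 2^4*3^2 *5^1*11^1*467^1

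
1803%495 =318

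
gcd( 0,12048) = 12048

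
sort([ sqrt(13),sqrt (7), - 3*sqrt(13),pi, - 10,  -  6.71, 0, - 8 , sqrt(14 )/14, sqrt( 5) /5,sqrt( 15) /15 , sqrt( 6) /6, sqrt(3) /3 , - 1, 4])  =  [  -  3*sqrt( 13), - 10,  -  8, - 6.71,-1, 0, sqrt( 15 )/15, sqrt( 14) /14,sqrt( 6 ) /6,sqrt( 5)/5 , sqrt(3 ) /3, sqrt( 7), pi, sqrt( 13) , 4] 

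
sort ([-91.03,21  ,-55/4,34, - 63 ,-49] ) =[ - 91.03 , -63, - 49,-55/4,21,34]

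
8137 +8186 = 16323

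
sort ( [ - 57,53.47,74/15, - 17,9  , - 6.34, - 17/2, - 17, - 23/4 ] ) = [- 57, - 17, - 17, - 17/2, - 6.34, - 23/4, 74/15,9, 53.47] 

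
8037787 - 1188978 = 6848809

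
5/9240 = 1/1848 =0.00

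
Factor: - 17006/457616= - 11/296 = -2^( - 3 )*11^1*37^ (-1) 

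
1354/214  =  677/107 = 6.33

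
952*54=51408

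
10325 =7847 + 2478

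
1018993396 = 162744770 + 856248626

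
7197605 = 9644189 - 2446584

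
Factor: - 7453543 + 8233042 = 3^2*7^1*12373^1  =  779499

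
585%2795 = 585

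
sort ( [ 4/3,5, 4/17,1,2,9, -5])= [ - 5,4/17,1,4/3,2,5,9 ] 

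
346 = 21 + 325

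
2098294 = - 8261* ( -254 )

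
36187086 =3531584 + 32655502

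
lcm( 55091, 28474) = 2534186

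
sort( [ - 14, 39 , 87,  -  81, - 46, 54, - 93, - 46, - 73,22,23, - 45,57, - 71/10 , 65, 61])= [  -  93,-81, - 73,-46, - 46, - 45  , -14, - 71/10,22,23,39,54, 57 , 61,65 , 87 ]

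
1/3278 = 1/3278 = 0.00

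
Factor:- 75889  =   - 11^1*6899^1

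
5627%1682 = 581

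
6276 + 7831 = 14107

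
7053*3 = 21159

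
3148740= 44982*70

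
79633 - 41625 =38008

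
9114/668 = 13 + 215/334 = 13.64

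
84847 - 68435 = 16412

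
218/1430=109/715= 0.15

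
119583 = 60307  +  59276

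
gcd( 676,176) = 4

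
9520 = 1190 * 8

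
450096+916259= 1366355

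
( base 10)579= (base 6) 2403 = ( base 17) 201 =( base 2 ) 1001000011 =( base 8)1103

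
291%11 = 5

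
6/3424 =3/1712 = 0.00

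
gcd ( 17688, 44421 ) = 201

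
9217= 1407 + 7810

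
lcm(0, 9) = 0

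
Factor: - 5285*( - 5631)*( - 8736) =-2^5* 3^2*5^1 *7^2*13^1 * 151^1*1877^1 = - 259981918560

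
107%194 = 107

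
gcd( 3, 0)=3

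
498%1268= 498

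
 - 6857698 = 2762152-9619850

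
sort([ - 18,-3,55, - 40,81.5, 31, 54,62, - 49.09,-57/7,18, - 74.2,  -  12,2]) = [  -  74.2,  -  49.09 , - 40, - 18,  -  12,  -  57/7, - 3,2, 18,31, 54, 55,62, 81.5 ]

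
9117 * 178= 1622826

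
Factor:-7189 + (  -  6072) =-89^1*149^1 = -13261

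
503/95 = 503/95 =5.29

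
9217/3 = 9217/3 = 3072.33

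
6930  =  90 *77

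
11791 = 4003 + 7788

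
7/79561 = 7/79561 = 0.00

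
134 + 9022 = 9156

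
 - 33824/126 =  - 2416/9 = -268.44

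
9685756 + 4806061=14491817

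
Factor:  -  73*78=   -  2^1*3^1*13^1 * 73^1 = - 5694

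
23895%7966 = 7963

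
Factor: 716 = 2^2*179^1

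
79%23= 10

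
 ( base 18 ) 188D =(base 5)233311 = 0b10000110000101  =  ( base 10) 8581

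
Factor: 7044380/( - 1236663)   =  -2^2*3^ (-2 )*5^1*7^1 * 67^1*313^( - 1)*439^ ( - 1)*751^1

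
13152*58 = 762816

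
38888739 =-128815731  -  -167704470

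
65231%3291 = 2702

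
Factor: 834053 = 11^2*61^1*113^1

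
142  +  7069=7211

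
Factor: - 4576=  - 2^5* 11^1*13^1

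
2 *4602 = 9204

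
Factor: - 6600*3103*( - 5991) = 122694481800 = 2^3*3^2*5^2 * 11^1*29^1*107^1*1997^1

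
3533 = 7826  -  4293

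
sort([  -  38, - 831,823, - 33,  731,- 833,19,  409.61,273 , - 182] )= [ - 833, - 831, - 182,  -  38, - 33,19,273,409.61,731, 823 ]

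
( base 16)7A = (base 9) 145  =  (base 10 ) 122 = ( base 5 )442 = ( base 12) A2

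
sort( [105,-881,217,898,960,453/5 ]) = [ - 881 , 453/5, 105, 217,  898, 960]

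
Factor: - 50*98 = - 4900 = - 2^2 * 5^2*7^2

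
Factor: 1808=2^4*113^1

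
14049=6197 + 7852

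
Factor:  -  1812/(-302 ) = 2^1*3^1 = 6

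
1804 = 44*41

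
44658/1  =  44658  =  44658.00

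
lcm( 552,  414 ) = 1656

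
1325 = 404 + 921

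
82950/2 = 41475 = 41475.00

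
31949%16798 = 15151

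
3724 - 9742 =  - 6018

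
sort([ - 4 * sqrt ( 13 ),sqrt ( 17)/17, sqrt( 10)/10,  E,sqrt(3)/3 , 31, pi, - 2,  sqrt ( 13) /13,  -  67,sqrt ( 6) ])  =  [ - 67, - 4 * sqrt( 13) , - 2,  sqrt(17) /17,sqrt( 13 )/13,sqrt( 10) /10,  sqrt (3)/3, sqrt ( 6), E,pi , 31]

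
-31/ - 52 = 31/52 = 0.60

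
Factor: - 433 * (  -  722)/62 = 156313/31 = 19^2*31^( - 1)*433^1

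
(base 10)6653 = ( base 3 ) 100010102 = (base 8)14775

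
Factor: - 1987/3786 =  - 2^( - 1) * 3^( - 1 ) * 631^( - 1)*1987^1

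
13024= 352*37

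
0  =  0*5421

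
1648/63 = 26 + 10/63  =  26.16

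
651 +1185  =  1836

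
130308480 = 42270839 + 88037641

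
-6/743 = -6/743 = - 0.01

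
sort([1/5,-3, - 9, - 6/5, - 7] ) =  [  -  9,  -  7,  -  3,  -  6/5, 1/5 ] 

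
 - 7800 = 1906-9706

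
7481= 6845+636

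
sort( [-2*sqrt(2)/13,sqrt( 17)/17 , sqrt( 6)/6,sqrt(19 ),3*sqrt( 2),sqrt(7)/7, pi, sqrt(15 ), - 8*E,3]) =[ - 8*E, - 2*sqrt(2 )/13 , sqrt ( 17) /17 , sqrt(7)/7,sqrt(6)/6, 3,pi,sqrt( 15 ) , 3*sqrt(2), sqrt(19) ] 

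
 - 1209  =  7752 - 8961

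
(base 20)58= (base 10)108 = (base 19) 5d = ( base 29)3L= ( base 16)6c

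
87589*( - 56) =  - 4904984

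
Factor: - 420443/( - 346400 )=971/800 = 2^( - 5 )*5^ ( - 2 )*971^1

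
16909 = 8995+7914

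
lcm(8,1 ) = 8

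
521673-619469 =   -  97796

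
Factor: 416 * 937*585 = 228028320 = 2^5*3^2*5^1*13^2*937^1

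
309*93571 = 28913439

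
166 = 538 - 372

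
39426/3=13142 = 13142.00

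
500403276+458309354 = 958712630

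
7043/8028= 7043/8028 = 0.88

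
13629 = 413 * 33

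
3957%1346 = 1265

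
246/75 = 3+7/25 = 3.28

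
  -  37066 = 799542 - 836608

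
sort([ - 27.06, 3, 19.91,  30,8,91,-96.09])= [ -96.09,-27.06, 3,  8 , 19.91,30,91 ] 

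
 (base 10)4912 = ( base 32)4PG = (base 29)5ob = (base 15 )16C7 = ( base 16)1330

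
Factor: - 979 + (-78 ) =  - 1057 = -7^1*151^1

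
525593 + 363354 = 888947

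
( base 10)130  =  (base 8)202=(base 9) 154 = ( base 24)5a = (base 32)42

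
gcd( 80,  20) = 20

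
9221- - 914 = 10135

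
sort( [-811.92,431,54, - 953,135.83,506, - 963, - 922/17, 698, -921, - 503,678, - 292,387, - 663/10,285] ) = [ - 963, - 953, - 921,-811.92, - 503,- 292, - 663/10, - 922/17,54, 135.83,285,387,431,506,678, 698] 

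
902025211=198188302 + 703836909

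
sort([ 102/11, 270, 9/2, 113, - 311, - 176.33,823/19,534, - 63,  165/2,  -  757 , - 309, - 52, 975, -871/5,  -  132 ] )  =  [- 757,-311 , - 309, - 176.33, - 871/5, - 132, - 63,- 52,9/2,102/11,  823/19 , 165/2 , 113,270, 534, 975 ] 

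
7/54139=7/54139 = 0.00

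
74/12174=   37/6087 =0.01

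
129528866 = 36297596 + 93231270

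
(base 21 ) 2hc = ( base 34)12r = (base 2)10011100011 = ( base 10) 1251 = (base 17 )45a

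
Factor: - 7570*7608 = -57592560 = -  2^4*3^1 * 5^1*317^1*757^1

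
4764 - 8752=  - 3988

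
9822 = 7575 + 2247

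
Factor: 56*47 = 2^3 * 7^1 * 47^1 = 2632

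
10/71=10/71 = 0.14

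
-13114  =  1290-14404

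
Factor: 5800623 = 3^1*23^1 * 84067^1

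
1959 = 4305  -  2346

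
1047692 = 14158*74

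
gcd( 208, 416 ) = 208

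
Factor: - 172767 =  - 3^1*7^1*19^1*433^1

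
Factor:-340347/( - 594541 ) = 399/697 = 3^1 * 7^1*17^( - 1 )*19^1*41^( - 1)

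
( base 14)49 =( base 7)122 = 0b1000001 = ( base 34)1V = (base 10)65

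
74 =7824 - 7750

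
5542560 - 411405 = 5131155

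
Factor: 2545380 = 2^2*3^2*5^1*79^1*179^1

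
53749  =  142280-88531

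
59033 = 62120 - 3087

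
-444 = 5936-6380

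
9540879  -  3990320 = 5550559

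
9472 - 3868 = 5604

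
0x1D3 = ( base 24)JB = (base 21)115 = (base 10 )467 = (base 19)15B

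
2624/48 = 164/3 = 54.67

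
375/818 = 375/818 = 0.46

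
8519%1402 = 107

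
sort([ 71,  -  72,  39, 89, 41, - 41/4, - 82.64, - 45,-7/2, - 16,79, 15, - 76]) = [ - 82.64, - 76,- 72,  -  45,- 16, -41/4, - 7/2, 15, 39,41,71, 79,89]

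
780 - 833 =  - 53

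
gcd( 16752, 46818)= 6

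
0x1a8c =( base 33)67V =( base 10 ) 6796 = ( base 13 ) 312a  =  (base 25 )ALL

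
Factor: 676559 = 13^1*71^1*733^1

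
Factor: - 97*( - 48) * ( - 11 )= - 51216 = - 2^4*3^1*11^1*97^1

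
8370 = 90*93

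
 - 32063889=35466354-67530243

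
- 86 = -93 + 7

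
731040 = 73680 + 657360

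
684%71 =45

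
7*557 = 3899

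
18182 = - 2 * (-9091)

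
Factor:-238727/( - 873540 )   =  2^( - 2) * 3^( -2)*5^ ( - 1)*23^ ( - 1)*211^( - 1)*238727^1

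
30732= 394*78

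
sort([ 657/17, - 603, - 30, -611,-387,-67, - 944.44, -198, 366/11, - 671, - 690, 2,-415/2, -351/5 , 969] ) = [ - 944.44, -690,-671,-611, -603, - 387, -415/2, - 198, - 351/5, - 67,  -  30,  2,  366/11, 657/17, 969 ] 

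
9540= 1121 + 8419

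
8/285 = 8/285=0.03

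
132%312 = 132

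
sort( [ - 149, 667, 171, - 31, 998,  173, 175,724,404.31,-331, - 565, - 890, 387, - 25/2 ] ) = [ - 890,-565, - 331,  -  149,  -  31, -25/2, 171,  173, 175, 387,404.31, 667,724, 998]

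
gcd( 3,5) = 1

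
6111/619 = 6111/619 = 9.87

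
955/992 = 955/992 = 0.96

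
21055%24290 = 21055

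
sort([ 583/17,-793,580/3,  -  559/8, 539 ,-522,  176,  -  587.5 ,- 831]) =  [-831, - 793,- 587.5,-522, - 559/8,583/17,176,580/3, 539] 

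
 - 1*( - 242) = 242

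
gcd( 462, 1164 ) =6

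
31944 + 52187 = 84131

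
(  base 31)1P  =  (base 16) 38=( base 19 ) 2i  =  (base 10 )56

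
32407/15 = 2160 + 7/15 = 2160.47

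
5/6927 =5/6927=0.00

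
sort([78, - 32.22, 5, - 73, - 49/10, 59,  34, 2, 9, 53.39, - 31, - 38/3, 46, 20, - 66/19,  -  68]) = [  -  73, - 68, - 32.22, - 31 , - 38/3,-49/10, - 66/19 , 2, 5,9,  20,  34 , 46,53.39 , 59, 78 ]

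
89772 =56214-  - 33558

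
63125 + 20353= 83478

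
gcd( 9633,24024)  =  39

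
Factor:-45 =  - 3^2*5^1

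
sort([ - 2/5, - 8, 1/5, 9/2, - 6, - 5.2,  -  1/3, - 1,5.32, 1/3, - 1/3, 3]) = [-8, - 6, -5.2, - 1, - 2/5, - 1/3, - 1/3, 1/5,1/3,  3 , 9/2, 5.32 ]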